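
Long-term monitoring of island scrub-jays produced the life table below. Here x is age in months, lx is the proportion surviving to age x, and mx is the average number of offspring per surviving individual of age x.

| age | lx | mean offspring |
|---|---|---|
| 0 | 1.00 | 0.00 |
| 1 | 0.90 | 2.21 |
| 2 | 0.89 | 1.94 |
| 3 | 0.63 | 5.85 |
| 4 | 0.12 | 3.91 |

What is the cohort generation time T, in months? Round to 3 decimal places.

lx·mx: 0, 1.989, 1.7266, 3.6855, 0.4692 → R0 = 7.8703
x·lx·mx: 0, 1.989, 3.4532, 11.0565, 1.8768 → Σ = 18.3755
T = 18.3755 / 7.8703 = 2.33479… → 2.335

2.335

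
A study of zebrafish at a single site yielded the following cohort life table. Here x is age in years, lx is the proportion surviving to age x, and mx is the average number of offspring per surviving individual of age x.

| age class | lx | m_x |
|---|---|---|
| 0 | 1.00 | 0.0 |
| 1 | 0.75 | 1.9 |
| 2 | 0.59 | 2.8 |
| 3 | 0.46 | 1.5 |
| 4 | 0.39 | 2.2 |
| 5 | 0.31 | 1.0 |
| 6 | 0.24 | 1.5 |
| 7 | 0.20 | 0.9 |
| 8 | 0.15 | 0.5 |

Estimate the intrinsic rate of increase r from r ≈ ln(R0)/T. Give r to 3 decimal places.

0.602

R0 = Σ lx·mx = 0 + 1.425 + 1.652 + 0.69 + 0.858 + 0.31 + 0.36 + 0.18 + 0.075 = 5.55
Σ x·lx·mx = 15.801; T = 15.801/5.55 = 2.84703…
r ≈ ln(R0)/T = ln(5.55)/2.84703… = 0.60196… → 0.602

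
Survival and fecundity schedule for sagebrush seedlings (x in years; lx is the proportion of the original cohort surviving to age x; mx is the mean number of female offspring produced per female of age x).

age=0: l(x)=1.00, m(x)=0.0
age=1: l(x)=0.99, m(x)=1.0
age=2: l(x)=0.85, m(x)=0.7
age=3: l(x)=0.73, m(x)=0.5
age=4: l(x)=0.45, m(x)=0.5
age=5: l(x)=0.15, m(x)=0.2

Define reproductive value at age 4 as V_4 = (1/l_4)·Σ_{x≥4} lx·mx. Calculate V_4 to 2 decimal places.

lx·mx for x ≥ 4: 0.225, 0.03 → sum = 0.255
V_4 = 0.255 / l_4 = 0.255 / 0.45 = 0.566667… → 0.57

0.57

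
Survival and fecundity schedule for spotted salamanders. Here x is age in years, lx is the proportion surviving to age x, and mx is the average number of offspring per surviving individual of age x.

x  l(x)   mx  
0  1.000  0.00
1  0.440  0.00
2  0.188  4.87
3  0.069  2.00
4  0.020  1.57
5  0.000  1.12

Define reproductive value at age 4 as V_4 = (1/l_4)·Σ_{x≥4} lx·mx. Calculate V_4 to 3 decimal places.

1.570

lx·mx for x ≥ 4: 0.0314, 0 → sum = 0.0314
V_4 = 0.0314 / l_4 = 0.0314 / 0.02 = 1.57 → 1.570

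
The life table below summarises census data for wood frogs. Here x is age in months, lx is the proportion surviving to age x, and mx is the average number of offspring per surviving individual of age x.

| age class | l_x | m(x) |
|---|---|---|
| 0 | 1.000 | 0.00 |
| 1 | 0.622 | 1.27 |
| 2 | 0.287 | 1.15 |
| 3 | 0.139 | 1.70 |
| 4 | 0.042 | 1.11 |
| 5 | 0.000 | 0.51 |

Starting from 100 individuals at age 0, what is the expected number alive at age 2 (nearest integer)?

Expected survivors = N0 · l_2 = 100 × 0.287 = 28.7 → 29

29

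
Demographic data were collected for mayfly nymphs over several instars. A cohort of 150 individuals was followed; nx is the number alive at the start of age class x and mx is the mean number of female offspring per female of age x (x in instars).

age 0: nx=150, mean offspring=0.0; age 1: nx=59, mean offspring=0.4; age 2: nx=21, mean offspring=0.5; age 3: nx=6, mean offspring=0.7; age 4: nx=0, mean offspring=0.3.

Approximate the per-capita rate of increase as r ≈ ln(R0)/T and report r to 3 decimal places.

lx = nx/n0 = nx/150: 1, 0.39333…, 0.14, 0.04, 0
R0 = Σ lx·mx = 0 + 0.15733… + 0.07 + 0.028 + 0 = 0.255333…
Σ x·lx·mx = 0.381333…; T = 0.381333…/0.255333… = 1.49347…
r ≈ ln(R0)/T = ln(0.255333…)/1.49347… = -0.9141… → -0.914

-0.914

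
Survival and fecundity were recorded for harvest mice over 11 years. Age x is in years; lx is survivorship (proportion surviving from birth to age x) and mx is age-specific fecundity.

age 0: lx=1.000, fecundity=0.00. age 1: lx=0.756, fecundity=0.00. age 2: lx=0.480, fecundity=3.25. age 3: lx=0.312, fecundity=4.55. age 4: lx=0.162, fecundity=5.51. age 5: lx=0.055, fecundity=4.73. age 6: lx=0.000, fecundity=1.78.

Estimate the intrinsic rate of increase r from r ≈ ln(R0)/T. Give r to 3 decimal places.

0.479

R0 = Σ lx·mx = 0 + 0 + 1.56 + 1.4196 + 0.89262 + 0.26015 + 0 = 4.13237
Σ x·lx·mx = 12.25003; T = 12.25003/4.13237 = 2.96441…
r ≈ ln(R0)/T = ln(4.13237)/2.96441… = 0.47863… → 0.479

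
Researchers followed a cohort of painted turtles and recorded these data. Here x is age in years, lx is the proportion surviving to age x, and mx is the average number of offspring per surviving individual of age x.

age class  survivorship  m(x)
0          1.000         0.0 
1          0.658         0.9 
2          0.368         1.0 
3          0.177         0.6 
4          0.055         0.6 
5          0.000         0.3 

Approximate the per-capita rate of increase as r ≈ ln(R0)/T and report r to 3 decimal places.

R0 = Σ lx·mx = 0 + 0.5922 + 0.368 + 0.1062 + 0.033 + 0 = 1.0994
Σ x·lx·mx = 1.7788; T = 1.7788/1.0994 = 1.61797…
r ≈ ln(R0)/T = ln(1.0994)/1.61797… = 0.05857… → 0.059

0.059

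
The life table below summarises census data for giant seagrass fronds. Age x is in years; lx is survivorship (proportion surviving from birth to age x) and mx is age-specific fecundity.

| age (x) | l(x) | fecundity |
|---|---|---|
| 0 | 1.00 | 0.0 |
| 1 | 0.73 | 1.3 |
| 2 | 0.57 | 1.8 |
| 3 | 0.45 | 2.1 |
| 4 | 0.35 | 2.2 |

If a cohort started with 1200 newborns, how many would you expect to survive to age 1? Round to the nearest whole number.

Expected survivors = N0 · l_1 = 1200 × 0.73 = 876 → 876

876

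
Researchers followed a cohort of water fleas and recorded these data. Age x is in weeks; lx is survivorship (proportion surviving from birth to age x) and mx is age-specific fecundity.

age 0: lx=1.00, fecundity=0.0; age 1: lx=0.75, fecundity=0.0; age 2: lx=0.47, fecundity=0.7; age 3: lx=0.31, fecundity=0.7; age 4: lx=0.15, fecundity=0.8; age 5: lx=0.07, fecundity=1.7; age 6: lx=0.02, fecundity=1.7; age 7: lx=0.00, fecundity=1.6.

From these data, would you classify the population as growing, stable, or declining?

R0 = Σ lx·mx = 0 + 0 + 0.329 + 0.217 + 0.12 + 0.119 + 0.034 + 0 = 0.819
R0 < 1, so the population is declining.

declining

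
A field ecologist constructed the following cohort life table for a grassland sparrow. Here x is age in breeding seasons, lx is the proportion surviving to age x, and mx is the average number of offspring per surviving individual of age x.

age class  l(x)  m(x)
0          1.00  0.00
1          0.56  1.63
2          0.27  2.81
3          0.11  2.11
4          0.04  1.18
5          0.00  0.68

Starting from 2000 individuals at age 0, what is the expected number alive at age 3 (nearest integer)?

220

Expected survivors = N0 · l_3 = 2000 × 0.11 = 220 → 220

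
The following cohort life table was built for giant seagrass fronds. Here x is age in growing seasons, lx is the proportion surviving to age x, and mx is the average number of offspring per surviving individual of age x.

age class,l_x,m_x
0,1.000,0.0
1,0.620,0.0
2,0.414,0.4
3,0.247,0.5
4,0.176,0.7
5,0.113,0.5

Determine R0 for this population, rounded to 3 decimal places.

0.469

lx·mx by age: 0, 0, 0.1656, 0.1235, 0.1232, 0.0565
R0 = Σ lx·mx = 0.4688 → 0.469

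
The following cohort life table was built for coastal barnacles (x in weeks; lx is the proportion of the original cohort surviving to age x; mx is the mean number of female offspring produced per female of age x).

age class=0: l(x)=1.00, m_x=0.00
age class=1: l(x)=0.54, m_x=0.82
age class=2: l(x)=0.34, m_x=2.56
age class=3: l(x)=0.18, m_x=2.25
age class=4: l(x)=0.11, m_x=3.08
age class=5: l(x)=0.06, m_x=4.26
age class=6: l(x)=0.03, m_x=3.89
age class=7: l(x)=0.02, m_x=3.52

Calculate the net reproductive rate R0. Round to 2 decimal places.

lx·mx by age: 0, 0.4428, 0.8704, 0.405, 0.3388, 0.2556, 0.1167, 0.0704
R0 = Σ lx·mx = 2.4997 → 2.50

2.50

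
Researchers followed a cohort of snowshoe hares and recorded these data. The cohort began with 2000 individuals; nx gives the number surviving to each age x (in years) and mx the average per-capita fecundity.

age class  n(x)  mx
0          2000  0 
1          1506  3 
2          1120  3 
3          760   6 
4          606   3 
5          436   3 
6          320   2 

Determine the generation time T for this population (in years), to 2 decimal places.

lx = nx/n0 = nx/2000: 1, 0.753, 0.56, 0.38, 0.303, 0.218, 0.16
lx·mx: 0, 2.259, 1.68, 2.28, 0.909, 0.654, 0.32 → R0 = 8.102
x·lx·mx: 0, 2.259, 3.36, 6.84, 3.636, 3.27, 1.92 → Σ = 21.285
T = 21.285 / 8.102 = 2.627129… → 2.63

2.63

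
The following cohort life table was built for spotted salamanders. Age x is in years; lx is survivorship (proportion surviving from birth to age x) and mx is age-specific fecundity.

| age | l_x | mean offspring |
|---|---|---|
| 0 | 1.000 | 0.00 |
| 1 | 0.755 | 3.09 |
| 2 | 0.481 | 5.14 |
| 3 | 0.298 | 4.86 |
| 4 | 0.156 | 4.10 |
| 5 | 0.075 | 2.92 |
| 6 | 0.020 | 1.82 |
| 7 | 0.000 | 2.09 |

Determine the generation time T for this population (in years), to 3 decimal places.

lx·mx: 0, 2.33295, 2.47234, 1.44828, 0.6396, 0.219, 0.0364, 0 → R0 = 7.14857
x·lx·mx: 0, 2.33295, 4.94468, 4.34484, 2.5584, 1.095, 0.2184, 0 → Σ = 15.49427
T = 15.49427 / 7.14857 = 2.167464… → 2.167

2.167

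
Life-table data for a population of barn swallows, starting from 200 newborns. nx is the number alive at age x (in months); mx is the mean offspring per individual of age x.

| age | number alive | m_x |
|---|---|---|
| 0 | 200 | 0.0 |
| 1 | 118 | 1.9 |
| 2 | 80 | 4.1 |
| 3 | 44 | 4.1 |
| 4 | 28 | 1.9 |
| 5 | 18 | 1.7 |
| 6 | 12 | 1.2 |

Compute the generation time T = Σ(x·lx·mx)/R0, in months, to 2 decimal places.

lx = nx/n0 = nx/200: 1, 0.59, 0.4, 0.22, 0.14, 0.09, 0.06
lx·mx: 0, 1.121, 1.64, 0.902, 0.266, 0.153, 0.072 → R0 = 4.154
x·lx·mx: 0, 1.121, 3.28, 2.706, 1.064, 0.765, 0.432 → Σ = 9.368
T = 9.368 / 4.154 = 2.255176… → 2.26

2.26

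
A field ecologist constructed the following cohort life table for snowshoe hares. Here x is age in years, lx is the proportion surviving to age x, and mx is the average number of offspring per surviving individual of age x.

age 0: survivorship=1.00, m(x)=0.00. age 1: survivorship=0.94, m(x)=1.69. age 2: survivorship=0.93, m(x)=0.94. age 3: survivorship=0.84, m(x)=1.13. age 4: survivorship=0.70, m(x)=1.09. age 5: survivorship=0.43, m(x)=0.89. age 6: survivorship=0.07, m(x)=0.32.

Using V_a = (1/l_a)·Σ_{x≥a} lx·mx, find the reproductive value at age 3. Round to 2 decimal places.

2.52

lx·mx for x ≥ 3: 0.9492, 0.763, 0.3827, 0.0224 → sum = 2.1173
V_3 = 2.1173 / l_3 = 2.1173 / 0.84 = 2.520595… → 2.52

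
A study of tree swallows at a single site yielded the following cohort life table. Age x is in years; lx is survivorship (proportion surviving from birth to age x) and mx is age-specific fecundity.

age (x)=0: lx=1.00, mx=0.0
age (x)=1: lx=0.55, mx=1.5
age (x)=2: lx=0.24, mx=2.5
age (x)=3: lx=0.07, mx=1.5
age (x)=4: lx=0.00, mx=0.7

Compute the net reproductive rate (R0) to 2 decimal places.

lx·mx by age: 0, 0.825, 0.6, 0.105, 0
R0 = Σ lx·mx = 1.53 → 1.53

1.53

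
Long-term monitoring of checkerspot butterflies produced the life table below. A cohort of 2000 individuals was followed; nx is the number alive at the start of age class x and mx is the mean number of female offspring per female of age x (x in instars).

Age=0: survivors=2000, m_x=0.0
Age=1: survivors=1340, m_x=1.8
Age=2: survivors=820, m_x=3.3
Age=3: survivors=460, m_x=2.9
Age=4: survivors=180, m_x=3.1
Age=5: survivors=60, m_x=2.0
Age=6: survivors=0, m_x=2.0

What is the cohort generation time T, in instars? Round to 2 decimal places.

lx = nx/n0 = nx/2000: 1, 0.67, 0.41, 0.23, 0.09, 0.03, 0
lx·mx: 0, 1.206, 1.353, 0.667, 0.279, 0.06, 0 → R0 = 3.565
x·lx·mx: 0, 1.206, 2.706, 2.001, 1.116, 0.3, 0 → Σ = 7.329
T = 7.329 / 3.565 = 2.05582… → 2.06

2.06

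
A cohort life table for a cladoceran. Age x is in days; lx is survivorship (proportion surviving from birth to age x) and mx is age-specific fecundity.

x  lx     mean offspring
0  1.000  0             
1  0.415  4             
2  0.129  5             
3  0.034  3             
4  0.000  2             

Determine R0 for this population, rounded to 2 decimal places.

2.41

lx·mx by age: 0, 1.66, 0.645, 0.102, 0
R0 = Σ lx·mx = 2.407 → 2.41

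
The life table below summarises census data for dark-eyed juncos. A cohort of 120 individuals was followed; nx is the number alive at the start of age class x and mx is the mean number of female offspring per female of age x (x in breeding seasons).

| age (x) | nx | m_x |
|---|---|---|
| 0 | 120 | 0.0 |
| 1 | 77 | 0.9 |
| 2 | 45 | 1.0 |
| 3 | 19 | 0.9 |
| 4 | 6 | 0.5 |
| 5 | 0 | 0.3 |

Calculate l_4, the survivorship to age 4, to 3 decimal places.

l_4 = n_4/n_0 = 6/120 = 0.05 → 0.050

0.050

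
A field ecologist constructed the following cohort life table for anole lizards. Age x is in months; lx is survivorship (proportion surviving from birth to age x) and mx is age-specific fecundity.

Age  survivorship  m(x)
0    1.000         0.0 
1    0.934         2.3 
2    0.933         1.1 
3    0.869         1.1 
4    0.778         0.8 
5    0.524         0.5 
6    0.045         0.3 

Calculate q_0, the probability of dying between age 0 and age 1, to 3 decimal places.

q_0 = (l_0 − l_1) / l_0 = (1 − 0.934) / 1
     = 0.066 / 1 = 0.066 → 0.066

0.066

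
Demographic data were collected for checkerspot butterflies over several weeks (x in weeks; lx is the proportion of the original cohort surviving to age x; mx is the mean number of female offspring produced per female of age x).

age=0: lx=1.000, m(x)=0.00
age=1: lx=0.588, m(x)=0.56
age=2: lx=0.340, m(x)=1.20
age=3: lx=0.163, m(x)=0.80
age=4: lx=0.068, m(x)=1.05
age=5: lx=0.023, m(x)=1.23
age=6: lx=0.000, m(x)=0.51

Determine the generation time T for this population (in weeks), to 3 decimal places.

lx·mx: 0, 0.32928, 0.408, 0.1304, 0.0714, 0.02829, 0 → R0 = 0.96737
x·lx·mx: 0, 0.32928, 0.816, 0.3912, 0.2856, 0.14145, 0 → Σ = 1.96353
T = 1.96353 / 0.96737 = 2.029761… → 2.030

2.030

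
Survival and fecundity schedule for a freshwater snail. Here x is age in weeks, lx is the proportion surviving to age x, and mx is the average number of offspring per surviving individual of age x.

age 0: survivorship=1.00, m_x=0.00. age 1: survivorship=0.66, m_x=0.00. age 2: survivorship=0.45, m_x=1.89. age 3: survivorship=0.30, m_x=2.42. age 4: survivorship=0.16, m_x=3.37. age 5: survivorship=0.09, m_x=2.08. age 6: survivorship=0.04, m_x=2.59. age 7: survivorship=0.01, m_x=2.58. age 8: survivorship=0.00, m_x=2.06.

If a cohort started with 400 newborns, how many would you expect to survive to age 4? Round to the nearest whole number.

64

Expected survivors = N0 · l_4 = 400 × 0.16 = 64 → 64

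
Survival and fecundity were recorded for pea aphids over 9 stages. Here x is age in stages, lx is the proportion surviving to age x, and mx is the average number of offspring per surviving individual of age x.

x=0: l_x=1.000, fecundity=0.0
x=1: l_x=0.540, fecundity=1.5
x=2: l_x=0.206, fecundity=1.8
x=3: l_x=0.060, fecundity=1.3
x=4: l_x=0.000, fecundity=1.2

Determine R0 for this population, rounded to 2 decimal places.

lx·mx by age: 0, 0.81, 0.3708, 0.078, 0
R0 = Σ lx·mx = 1.2588 → 1.26

1.26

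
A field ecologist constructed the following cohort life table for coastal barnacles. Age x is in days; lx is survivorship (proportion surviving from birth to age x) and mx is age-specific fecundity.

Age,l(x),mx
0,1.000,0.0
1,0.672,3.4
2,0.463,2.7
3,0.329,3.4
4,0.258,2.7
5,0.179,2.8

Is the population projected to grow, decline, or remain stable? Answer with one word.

R0 = Σ lx·mx = 0 + 2.2848 + 1.2501 + 1.1186 + 0.6966 + 0.5012 = 5.8513
R0 > 1, so the population is growing.

growing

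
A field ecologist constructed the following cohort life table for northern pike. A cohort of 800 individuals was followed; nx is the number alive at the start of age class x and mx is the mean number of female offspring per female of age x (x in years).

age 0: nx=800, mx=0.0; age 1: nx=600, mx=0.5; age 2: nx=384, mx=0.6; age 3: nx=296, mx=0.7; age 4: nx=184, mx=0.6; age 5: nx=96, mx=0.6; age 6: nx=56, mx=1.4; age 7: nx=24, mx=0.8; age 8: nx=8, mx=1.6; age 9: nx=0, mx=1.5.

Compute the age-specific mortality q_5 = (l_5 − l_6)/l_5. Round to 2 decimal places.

lx = nx/n0 = nx/800: 1, 0.75, 0.48, 0.37, 0.23, 0.12, 0.07, 0.03, 0.01, 0
q_5 = (l_5 − l_6) / l_5 = (0.12 − 0.07) / 0.12
     = 0.05 / 0.12 = 0.416667… → 0.42

0.42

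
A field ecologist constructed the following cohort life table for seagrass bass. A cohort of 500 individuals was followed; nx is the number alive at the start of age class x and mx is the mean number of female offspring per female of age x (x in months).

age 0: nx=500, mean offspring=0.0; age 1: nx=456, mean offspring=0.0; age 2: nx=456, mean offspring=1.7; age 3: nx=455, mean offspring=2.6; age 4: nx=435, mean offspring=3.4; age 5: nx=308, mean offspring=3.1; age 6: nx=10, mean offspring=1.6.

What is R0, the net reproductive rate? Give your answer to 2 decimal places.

lx = nx/n0 = nx/500: 1, 0.912, 0.912, 0.91, 0.87, 0.616, 0.02
lx·mx by age: 0, 0, 1.5504, 2.366, 2.958, 1.9096, 0.032
R0 = Σ lx·mx = 8.816 → 8.82

8.82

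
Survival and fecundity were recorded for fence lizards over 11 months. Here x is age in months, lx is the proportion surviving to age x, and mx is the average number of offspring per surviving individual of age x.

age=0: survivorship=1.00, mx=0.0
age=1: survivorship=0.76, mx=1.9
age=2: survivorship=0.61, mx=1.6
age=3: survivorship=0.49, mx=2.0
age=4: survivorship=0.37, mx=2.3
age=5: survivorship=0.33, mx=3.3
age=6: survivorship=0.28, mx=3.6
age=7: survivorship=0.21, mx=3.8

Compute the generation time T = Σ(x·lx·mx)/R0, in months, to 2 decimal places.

lx·mx: 0, 1.444, 0.976, 0.98, 0.851, 1.089, 1.008, 0.798 → R0 = 7.146
x·lx·mx: 0, 1.444, 1.952, 2.94, 3.404, 5.445, 6.048, 5.586 → Σ = 26.819
T = 26.819 / 7.146 = 3.753009… → 3.75

3.75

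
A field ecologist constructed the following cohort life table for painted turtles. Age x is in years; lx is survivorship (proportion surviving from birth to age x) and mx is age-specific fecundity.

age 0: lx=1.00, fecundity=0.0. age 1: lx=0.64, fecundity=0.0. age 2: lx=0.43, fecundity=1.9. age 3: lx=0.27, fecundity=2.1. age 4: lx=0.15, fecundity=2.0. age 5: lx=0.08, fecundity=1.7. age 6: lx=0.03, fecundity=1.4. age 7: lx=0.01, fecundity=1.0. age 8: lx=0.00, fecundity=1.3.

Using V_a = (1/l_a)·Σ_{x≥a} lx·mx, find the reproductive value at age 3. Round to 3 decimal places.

3.907

lx·mx for x ≥ 3: 0.567, 0.3, 0.136, 0.042, 0.01, 0 → sum = 1.055
V_3 = 1.055 / l_3 = 1.055 / 0.27 = 3.907407… → 3.907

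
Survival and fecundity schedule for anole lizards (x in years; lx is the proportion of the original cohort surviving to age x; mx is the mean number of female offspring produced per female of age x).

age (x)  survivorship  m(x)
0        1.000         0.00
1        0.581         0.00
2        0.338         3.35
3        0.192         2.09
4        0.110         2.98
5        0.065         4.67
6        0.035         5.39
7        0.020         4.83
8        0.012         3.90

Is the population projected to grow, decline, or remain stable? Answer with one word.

R0 = Σ lx·mx = 0 + 0 + 1.1323 + 0.40128 + 0.3278 + 0.30355 + 0.18865 + 0.0966 + 0.0468 = 2.49698
R0 > 1, so the population is growing.

growing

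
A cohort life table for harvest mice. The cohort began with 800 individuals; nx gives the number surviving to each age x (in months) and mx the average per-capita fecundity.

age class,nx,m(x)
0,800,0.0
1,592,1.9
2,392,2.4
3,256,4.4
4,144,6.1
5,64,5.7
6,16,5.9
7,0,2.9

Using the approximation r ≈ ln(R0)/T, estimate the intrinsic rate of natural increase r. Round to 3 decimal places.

lx = nx/n0 = nx/800: 1, 0.74, 0.49, 0.32, 0.18, 0.08, 0.02, 0
R0 = Σ lx·mx = 0 + 1.406 + 1.176 + 1.408 + 1.098 + 0.456 + 0.118 + 0 = 5.662
Σ x·lx·mx = 15.362; T = 15.362/5.662 = 2.71318…
r ≈ ln(R0)/T = ln(5.662)/2.71318… = 0.63902… → 0.639

0.639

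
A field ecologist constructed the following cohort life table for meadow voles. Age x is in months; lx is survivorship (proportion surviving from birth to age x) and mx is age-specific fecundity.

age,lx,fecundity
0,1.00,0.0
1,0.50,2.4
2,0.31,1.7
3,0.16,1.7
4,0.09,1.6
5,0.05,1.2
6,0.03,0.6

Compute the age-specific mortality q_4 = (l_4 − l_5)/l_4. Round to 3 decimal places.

q_4 = (l_4 − l_5) / l_4 = (0.09 − 0.05) / 0.09
     = 0.04 / 0.09 = 0.444444… → 0.444

0.444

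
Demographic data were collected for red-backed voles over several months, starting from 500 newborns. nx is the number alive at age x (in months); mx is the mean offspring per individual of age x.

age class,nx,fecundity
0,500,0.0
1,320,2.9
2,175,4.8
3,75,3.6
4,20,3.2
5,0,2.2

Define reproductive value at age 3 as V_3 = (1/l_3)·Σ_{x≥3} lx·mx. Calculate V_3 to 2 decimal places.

lx = nx/n0 = nx/500: 1, 0.64, 0.35, 0.15, 0.04, 0
lx·mx for x ≥ 3: 0.54, 0.128, 0 → sum = 0.668
V_3 = 0.668 / l_3 = 0.668 / 0.15 = 4.453333… → 4.45

4.45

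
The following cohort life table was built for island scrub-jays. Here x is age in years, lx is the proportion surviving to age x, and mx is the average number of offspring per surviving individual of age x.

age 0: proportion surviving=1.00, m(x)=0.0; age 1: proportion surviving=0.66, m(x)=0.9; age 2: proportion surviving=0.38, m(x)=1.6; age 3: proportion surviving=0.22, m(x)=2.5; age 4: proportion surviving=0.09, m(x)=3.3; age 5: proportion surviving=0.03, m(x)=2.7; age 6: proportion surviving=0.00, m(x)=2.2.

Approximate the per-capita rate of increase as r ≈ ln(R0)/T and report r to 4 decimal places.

0.3187

R0 = Σ lx·mx = 0 + 0.594 + 0.608 + 0.55 + 0.297 + 0.081 + 0 = 2.13
Σ x·lx·mx = 5.053; T = 5.053/2.13 = 2.3723…
r ≈ ln(R0)/T = ln(2.13)/2.3723… = 0.318729… → 0.3187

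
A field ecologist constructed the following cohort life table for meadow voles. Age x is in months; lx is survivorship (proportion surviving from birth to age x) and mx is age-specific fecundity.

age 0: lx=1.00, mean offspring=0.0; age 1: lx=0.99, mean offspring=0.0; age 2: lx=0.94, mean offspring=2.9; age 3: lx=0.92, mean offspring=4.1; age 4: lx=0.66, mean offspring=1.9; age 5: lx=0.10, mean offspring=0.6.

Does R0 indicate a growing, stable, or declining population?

R0 = Σ lx·mx = 0 + 0 + 2.726 + 3.772 + 1.254 + 0.06 = 7.812
R0 > 1, so the population is growing.

growing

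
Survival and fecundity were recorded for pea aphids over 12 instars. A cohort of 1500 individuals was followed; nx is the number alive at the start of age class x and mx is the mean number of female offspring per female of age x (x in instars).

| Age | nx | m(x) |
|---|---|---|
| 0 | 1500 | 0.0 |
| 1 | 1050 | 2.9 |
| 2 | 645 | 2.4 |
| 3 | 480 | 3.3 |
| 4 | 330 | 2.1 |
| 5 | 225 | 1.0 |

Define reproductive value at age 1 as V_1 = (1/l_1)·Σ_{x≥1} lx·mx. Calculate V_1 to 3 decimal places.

6.757

lx = nx/n0 = nx/1500: 1, 0.7, 0.43, 0.32, 0.22, 0.15
lx·mx for x ≥ 1: 2.03, 1.032, 1.056, 0.462, 0.15 → sum = 4.73
V_1 = 4.73 / l_1 = 4.73 / 0.7 = 6.757143… → 6.757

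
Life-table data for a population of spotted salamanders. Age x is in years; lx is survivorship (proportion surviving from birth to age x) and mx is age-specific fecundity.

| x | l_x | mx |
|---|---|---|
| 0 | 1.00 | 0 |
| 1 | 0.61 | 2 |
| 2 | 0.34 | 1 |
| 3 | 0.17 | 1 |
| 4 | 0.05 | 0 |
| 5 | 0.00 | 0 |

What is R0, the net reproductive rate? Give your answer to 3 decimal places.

1.730

lx·mx by age: 0, 1.22, 0.34, 0.17, 0, 0
R0 = Σ lx·mx = 1.73 → 1.730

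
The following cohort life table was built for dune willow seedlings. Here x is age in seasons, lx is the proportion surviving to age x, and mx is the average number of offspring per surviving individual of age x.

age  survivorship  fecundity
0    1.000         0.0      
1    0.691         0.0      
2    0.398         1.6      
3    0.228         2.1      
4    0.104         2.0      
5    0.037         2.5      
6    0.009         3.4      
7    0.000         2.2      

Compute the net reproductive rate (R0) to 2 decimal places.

1.45

lx·mx by age: 0, 0, 0.6368, 0.4788, 0.208, 0.0925, 0.0306, 0
R0 = Σ lx·mx = 1.4467 → 1.45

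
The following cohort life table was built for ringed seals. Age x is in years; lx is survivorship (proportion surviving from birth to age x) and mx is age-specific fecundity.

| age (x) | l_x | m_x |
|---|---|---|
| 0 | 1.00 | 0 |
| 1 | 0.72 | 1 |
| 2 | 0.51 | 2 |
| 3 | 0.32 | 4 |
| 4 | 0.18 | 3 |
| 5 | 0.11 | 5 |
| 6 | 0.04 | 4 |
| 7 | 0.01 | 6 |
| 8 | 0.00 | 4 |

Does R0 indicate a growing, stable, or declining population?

growing

R0 = Σ lx·mx = 0 + 0.72 + 1.02 + 1.28 + 0.54 + 0.55 + 0.16 + 0.06 + 0 = 4.33
R0 > 1, so the population is growing.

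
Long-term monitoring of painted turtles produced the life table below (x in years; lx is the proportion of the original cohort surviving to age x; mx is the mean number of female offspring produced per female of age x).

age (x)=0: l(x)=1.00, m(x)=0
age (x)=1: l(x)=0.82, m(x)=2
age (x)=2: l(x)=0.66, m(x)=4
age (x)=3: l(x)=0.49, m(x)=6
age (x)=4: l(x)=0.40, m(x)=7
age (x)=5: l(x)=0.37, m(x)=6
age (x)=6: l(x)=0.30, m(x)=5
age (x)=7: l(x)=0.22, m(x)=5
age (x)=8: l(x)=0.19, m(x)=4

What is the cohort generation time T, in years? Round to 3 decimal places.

3.899

lx·mx: 0, 1.64, 2.64, 2.94, 2.8, 2.22, 1.5, 1.1, 0.76 → R0 = 15.6
x·lx·mx: 0, 1.64, 5.28, 8.82, 11.2, 11.1, 9, 7.7, 6.08 → Σ = 60.82
T = 60.82 / 15.6 = 3.898718… → 3.899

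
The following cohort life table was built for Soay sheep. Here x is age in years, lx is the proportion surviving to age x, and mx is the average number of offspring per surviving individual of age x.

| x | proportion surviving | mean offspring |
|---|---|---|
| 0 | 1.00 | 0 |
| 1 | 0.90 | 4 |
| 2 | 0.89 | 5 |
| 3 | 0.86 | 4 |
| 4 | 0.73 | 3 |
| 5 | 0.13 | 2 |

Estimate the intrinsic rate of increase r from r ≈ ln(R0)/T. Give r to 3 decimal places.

R0 = Σ lx·mx = 0 + 3.6 + 4.45 + 3.44 + 2.19 + 0.26 = 13.94
Σ x·lx·mx = 32.88; T = 32.88/13.94 = 2.35868…
r ≈ ln(R0)/T = ln(13.94)/2.35868… = 1.11705… → 1.117

1.117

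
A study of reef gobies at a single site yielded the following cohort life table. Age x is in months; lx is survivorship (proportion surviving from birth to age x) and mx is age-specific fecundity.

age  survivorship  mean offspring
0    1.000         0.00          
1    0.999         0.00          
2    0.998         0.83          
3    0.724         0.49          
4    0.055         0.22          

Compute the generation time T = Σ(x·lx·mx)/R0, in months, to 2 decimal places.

lx·mx: 0, 0, 0.82834, 0.35476, 0.0121 → R0 = 1.1952
x·lx·mx: 0, 0, 1.65668, 1.06428, 0.0484 → Σ = 2.76936
T = 2.76936 / 1.1952 = 2.317068… → 2.32

2.32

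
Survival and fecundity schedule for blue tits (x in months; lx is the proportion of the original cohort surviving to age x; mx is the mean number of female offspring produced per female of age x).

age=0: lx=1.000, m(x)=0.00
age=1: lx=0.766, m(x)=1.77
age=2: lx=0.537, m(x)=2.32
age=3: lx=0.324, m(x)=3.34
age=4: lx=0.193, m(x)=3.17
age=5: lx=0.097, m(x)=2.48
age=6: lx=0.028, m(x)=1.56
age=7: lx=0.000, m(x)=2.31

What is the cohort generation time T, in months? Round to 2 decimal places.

2.40

lx·mx: 0, 1.35582, 1.24584, 1.08216, 0.61181, 0.24056, 0.04368, 0 → R0 = 4.57987
x·lx·mx: 0, 1.35582, 2.49168, 3.24648, 2.44724, 1.2028, 0.26208, 0 → Σ = 11.0061
T = 11.0061 / 4.57987 = 2.403147… → 2.40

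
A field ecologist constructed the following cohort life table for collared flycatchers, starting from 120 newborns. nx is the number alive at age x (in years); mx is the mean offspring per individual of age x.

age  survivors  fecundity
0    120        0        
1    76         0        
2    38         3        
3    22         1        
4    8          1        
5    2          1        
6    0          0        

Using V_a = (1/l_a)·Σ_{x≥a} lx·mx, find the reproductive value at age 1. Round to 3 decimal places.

1.921

lx = nx/n0 = nx/120: 1, 0.63333…, 0.31667…, 0.18333…, 0.06667…, 0.01667…, 0
lx·mx for x ≥ 1: 0, 0.95…, 0.183333…, 0.066667…, 0.016667…, 0 → sum = 1.216667…
V_1 = 1.216667… / l_1 = 1.216667… / 0.633333… = 1.921053… → 1.921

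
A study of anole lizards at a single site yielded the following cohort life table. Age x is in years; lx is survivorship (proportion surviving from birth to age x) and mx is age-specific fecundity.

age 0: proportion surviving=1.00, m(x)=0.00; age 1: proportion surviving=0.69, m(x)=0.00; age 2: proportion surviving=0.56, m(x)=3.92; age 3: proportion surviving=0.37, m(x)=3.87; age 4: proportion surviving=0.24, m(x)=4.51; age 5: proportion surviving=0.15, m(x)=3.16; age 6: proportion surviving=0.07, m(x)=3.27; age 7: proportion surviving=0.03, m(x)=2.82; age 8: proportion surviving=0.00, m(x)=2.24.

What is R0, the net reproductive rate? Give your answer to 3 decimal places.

lx·mx by age: 0, 0, 2.1952, 1.4319, 1.0824, 0.474, 0.2289, 0.0846, 0
R0 = Σ lx·mx = 5.497 → 5.497

5.497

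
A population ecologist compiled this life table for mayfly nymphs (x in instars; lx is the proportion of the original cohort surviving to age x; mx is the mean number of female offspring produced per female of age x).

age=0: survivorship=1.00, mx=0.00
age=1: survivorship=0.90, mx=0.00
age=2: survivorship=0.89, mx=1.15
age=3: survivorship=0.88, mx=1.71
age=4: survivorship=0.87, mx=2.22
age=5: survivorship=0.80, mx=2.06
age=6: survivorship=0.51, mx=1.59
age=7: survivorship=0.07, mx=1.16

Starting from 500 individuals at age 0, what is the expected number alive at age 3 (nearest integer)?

Expected survivors = N0 · l_3 = 500 × 0.88 = 440 → 440

440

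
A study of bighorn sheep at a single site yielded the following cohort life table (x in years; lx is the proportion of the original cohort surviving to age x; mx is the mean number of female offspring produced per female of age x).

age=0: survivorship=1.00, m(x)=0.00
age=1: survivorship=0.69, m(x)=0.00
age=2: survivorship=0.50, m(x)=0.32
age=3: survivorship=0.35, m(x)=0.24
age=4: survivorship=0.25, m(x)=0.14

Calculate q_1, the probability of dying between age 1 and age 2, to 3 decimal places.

q_1 = (l_1 − l_2) / l_1 = (0.69 − 0.5) / 0.69
     = 0.19 / 0.69 = 0.275362… → 0.275

0.275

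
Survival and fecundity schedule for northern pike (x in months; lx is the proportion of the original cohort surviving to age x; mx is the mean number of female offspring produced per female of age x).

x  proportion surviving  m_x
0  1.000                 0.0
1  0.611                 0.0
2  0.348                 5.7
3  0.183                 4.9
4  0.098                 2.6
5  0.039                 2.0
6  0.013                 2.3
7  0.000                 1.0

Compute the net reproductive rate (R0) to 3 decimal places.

lx·mx by age: 0, 0, 1.9836, 0.8967, 0.2548, 0.078, 0.0299, 0
R0 = Σ lx·mx = 3.243 → 3.243

3.243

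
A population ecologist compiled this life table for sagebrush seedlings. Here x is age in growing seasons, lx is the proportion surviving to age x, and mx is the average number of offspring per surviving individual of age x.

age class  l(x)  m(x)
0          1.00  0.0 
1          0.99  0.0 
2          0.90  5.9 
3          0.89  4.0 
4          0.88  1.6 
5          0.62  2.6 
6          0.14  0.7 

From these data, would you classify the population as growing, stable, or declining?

R0 = Σ lx·mx = 0 + 0 + 5.31 + 3.56 + 1.408 + 1.612 + 0.098 = 11.988
R0 > 1, so the population is growing.

growing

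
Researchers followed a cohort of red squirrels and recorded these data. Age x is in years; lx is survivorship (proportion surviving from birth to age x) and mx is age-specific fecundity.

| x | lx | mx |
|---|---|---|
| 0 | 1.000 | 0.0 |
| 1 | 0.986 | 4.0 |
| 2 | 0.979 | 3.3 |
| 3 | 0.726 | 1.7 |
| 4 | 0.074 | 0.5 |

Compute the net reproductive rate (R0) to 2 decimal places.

lx·mx by age: 0, 3.944, 3.2307, 1.2342, 0.037
R0 = Σ lx·mx = 8.4459 → 8.45

8.45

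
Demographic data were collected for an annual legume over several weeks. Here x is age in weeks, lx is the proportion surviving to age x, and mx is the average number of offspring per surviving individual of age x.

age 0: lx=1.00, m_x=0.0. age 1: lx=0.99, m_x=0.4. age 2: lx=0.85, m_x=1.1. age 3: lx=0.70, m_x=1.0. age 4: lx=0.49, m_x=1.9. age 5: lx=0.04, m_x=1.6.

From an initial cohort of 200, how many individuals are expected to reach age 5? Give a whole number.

Expected survivors = N0 · l_5 = 200 × 0.04 = 8 → 8

8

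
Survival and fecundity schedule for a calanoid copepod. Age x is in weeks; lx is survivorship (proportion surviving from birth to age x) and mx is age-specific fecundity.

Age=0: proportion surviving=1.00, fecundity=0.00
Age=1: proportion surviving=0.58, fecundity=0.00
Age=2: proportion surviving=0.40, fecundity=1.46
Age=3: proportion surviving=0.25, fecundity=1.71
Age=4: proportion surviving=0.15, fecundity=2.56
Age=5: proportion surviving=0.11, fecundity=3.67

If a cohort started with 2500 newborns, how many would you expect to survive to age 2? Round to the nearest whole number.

Expected survivors = N0 · l_2 = 2500 × 0.40 = 1000 → 1000

1000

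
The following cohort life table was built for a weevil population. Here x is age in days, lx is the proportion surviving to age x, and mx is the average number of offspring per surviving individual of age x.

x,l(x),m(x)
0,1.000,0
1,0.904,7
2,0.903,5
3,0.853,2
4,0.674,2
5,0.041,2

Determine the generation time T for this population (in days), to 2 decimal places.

lx·mx: 0, 6.328, 4.515, 1.706, 1.348, 0.082 → R0 = 13.979
x·lx·mx: 0, 6.328, 9.03, 5.118, 5.392, 0.41 → Σ = 26.278
T = 26.278 / 13.979 = 1.87982… → 1.88

1.88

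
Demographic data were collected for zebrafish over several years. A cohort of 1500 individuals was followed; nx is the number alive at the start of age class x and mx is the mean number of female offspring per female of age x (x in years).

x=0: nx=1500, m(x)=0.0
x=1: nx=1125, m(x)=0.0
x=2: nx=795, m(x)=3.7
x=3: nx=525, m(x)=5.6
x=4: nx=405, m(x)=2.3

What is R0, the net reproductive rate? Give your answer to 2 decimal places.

lx = nx/n0 = nx/1500: 1, 0.75, 0.53, 0.35, 0.27
lx·mx by age: 0, 0, 1.961, 1.96, 0.621
R0 = Σ lx·mx = 4.542 → 4.54

4.54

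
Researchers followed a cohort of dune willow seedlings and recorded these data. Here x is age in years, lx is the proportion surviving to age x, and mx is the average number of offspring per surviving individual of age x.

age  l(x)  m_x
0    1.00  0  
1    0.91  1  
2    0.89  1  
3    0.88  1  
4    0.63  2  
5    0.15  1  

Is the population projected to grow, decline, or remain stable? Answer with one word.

R0 = Σ lx·mx = 0 + 0.91 + 0.89 + 0.88 + 1.26 + 0.15 = 4.09
R0 > 1, so the population is growing.

growing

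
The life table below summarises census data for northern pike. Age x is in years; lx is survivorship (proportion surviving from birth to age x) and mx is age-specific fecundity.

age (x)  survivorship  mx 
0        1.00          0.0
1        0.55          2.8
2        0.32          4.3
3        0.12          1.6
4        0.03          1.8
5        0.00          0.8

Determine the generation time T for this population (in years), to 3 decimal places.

1.608

lx·mx: 0, 1.54, 1.376, 0.192, 0.054, 0 → R0 = 3.162
x·lx·mx: 0, 1.54, 2.752, 0.576, 0.216, 0 → Σ = 5.084
T = 5.084 / 3.162 = 1.607843… → 1.608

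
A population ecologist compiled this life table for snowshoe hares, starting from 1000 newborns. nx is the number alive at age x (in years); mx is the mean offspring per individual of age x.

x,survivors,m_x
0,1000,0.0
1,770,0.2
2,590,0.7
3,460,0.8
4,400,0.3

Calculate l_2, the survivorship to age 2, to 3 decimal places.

0.590

l_2 = n_2/n_0 = 590/1000 = 0.59 → 0.590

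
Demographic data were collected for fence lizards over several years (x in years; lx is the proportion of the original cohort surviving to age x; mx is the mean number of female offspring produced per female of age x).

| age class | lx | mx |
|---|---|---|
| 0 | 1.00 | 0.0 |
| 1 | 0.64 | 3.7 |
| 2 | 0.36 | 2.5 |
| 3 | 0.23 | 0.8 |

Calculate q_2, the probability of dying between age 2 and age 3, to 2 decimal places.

q_2 = (l_2 − l_3) / l_2 = (0.36 − 0.23) / 0.36
     = 0.13 / 0.36 = 0.361111… → 0.36

0.36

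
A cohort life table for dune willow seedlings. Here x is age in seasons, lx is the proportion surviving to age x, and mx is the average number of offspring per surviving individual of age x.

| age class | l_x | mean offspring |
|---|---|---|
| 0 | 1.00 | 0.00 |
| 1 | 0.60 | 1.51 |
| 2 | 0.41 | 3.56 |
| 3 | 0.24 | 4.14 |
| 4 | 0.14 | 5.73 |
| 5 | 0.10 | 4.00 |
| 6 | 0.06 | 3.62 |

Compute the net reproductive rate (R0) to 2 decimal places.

4.78

lx·mx by age: 0, 0.906, 1.4596, 0.9936, 0.8022, 0.4, 0.2172
R0 = Σ lx·mx = 4.7786 → 4.78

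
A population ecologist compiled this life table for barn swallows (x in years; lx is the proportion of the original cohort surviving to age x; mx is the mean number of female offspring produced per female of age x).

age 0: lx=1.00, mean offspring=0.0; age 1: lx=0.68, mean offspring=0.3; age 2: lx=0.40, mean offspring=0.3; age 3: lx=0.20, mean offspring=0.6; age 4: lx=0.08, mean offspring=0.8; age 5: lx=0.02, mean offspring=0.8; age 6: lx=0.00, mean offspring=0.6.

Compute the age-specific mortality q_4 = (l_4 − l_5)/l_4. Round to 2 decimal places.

q_4 = (l_4 − l_5) / l_4 = (0.08 − 0.02) / 0.08
     = 0.06 / 0.08 = 0.75 → 0.75

0.75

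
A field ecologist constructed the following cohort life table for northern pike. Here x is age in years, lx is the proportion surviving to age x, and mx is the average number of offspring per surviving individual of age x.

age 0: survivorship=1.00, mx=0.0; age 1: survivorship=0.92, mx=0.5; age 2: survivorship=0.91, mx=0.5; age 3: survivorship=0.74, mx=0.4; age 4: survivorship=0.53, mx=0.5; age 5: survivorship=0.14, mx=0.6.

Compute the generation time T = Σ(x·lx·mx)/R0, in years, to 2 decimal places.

2.40

lx·mx: 0, 0.46, 0.455, 0.296, 0.265, 0.084 → R0 = 1.56
x·lx·mx: 0, 0.46, 0.91, 0.888, 1.06, 0.42 → Σ = 3.738
T = 3.738 / 1.56 = 2.396154… → 2.40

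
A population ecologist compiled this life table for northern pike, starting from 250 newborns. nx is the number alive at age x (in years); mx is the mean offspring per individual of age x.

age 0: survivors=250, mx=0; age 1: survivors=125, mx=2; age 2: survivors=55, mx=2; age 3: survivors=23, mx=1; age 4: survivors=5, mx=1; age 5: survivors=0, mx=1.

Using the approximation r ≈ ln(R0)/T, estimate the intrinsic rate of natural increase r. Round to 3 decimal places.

lx = nx/n0 = nx/250: 1, 0.5, 0.22, 0.092, 0.02, 0
R0 = Σ lx·mx = 0 + 1 + 0.44 + 0.092 + 0.02 + 0 = 1.552
Σ x·lx·mx = 2.236; T = 2.236/1.552 = 1.44072…
r ≈ ln(R0)/T = ln(1.552)/1.44072… = 0.30509… → 0.305

0.305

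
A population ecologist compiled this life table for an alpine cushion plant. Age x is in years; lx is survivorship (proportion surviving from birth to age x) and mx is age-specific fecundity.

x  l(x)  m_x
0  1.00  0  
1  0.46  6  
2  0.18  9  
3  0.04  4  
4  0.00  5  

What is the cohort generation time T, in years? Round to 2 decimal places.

lx·mx: 0, 2.76, 1.62, 0.16, 0 → R0 = 4.54
x·lx·mx: 0, 2.76, 3.24, 0.48, 0 → Σ = 6.48
T = 6.48 / 4.54 = 1.427313… → 1.43

1.43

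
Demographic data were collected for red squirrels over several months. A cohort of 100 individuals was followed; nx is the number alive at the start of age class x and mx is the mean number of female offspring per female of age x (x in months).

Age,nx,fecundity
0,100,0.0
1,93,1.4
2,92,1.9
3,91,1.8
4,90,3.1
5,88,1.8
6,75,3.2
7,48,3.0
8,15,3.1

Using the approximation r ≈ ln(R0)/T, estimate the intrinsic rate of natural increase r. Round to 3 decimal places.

lx = nx/n0 = nx/100: 1, 0.93, 0.92, 0.91, 0.9, 0.88, 0.75, 0.48, 0.15
R0 = Σ lx·mx = 0 + 1.302 + 1.748 + 1.638 + 2.79 + 1.584 + 2.4 + 1.44 + 0.465 = 13.367
Σ x·lx·mx = 56.992; T = 56.992/13.367 = 4.26363…
r ≈ ln(R0)/T = ln(13.367)/4.26363… = 0.60812… → 0.608

0.608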